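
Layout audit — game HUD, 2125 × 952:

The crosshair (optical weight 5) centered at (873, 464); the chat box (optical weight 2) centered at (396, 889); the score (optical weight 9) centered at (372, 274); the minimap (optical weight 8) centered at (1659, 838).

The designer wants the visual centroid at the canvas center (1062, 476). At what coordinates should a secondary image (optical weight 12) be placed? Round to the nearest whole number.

(1371, 322)

With the secondary image, Σw becomes 5 + 2 + 9 + 8 + 12 = 36.
x: need Σw·x = 36·1062 = 38232. Existing = 5·873 + 2·396 + 9·372 + 8·1659 = 21777. Remainder 16455 / 12 ≈ 1371.25.
y: need Σw·y = 36·476 = 17136. Existing = 5·464 + 2·889 + 9·274 + 8·838 = 13268. Remainder 3868 / 12 ≈ 322.33.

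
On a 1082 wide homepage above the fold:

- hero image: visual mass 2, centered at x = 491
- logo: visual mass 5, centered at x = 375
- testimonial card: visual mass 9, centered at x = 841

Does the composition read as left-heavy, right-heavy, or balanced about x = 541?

right-heavy

Σw = 2 + 5 + 9 = 16.
x-moment: 2·491 + 5·375 + 9·841 = 10426; centroid 10426/16 ≈ 651.62.
651.6 vs midline 541 → right-heavy.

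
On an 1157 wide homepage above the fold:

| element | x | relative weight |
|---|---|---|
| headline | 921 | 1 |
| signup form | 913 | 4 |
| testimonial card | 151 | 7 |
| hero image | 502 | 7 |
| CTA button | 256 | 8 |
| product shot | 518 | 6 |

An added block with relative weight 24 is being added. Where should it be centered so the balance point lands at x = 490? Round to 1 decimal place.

After adding the added block, total weight = 1 + 4 + 7 + 7 + 8 + 6 + 24 = 57.
Along x: (14300 + 24·x) / 57 = 490 (existing moment 1·921 + 4·913 + 7·151 + 7·502 + 8·256 + 6·518 = 14300) ⇒ x = (27930 − 14300) / 24 ≈ 567.92.

x ≈ 567.9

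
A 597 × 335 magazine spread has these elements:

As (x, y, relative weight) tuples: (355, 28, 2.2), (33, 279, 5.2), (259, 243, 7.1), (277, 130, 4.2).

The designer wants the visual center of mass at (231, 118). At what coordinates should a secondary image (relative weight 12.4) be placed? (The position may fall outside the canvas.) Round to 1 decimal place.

After adding the secondary image, total weight = 2.2 + 5.2 + 7.1 + 4.2 + 12.4 = 31.1.
Along x: (3954.9 + 12.4·x) / 31.1 = 231 (existing moment 2.2·355 + 5.2·33 + 7.1·259 + 4.2·277 = 3954.9) ⇒ x = (7184.1 − 3954.9) / 12.4 ≈ 260.42.
Along y: (3783.7 + 12.4·y) / 31.1 = 118 (existing moment 2.2·28 + 5.2·279 + 7.1·243 + 4.2·130 = 3783.7) ⇒ y = (3669.8 − 3783.7) / 12.4 ≈ -9.19.

(260.4, -9.2)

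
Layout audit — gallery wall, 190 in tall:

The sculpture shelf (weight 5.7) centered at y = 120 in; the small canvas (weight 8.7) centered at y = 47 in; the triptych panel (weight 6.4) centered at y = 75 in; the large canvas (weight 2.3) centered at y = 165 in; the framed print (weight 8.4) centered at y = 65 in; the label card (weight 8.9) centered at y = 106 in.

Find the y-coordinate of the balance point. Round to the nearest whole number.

y ≈ 85

Weights sum to 5.7 + 8.7 + 6.4 + 2.3 + 8.4 + 8.9 = 40.4.
y-moment: 5.7·120 + 8.7·47 + 6.4·75 + 2.3·165 + 8.4·65 + 8.9·106 = 3441.8; centroid 3441.8/40.4 ≈ 85.19.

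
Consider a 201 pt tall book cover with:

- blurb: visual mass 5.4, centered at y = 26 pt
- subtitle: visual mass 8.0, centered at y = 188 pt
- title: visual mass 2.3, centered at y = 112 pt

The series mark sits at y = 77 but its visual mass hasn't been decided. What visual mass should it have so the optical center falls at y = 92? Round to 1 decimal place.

w ≈ 30.5

Known weights sum to 5.4 + 8.0 + 2.3 = 15.7; their moment is 5.4·26 + 8.0·188 + 2.3·112 = 1902.0.
For the centroid to hit 92: (1902.0 + w·77) / (15.7 + w) = 92.
So w = (92·15.7 − 1902.0)/(77 − 92) = -457.6/-15 ≈ 30.51.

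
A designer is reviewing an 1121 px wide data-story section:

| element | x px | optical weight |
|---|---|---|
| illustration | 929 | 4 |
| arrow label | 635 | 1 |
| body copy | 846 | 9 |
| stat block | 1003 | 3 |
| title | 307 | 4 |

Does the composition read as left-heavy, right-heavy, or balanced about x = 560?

Σw = 4 + 1 + 9 + 3 + 4 = 21.
x-moment: 4·929 + 1·635 + 9·846 + 3·1003 + 4·307 = 16202; centroid 16202/21 ≈ 771.52.
771.5 lies right of the midline 560, so the layout is right-heavy.

right-heavy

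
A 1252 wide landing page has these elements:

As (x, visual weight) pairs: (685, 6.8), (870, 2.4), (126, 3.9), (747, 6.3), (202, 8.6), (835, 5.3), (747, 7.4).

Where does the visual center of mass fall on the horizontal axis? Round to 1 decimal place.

x ≈ 580.7

Weights sum to 6.8 + 2.4 + 3.9 + 6.3 + 8.6 + 5.3 + 7.4 = 40.7.
x: moment 23634.0 / weight 40.7 ≈ 580.69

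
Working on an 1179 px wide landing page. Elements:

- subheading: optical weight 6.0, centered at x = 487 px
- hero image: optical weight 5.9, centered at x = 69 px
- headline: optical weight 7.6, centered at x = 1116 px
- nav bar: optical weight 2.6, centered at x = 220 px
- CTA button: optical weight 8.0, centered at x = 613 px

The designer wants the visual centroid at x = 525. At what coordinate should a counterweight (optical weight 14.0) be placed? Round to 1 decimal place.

x ≈ 419.0

After adding the counterweight, total weight = 6.0 + 5.9 + 7.6 + 2.6 + 8.0 + 14.0 = 44.1.
x: target moment 44.1×525 = 23152.5; current 6.0·487 + 5.9·69 + 7.6·1116 + 2.6·220 + 8.0·613 = 17286.7; the counterweight supplies 5865.8, so x = 5865.8/14.0 ≈ 418.99.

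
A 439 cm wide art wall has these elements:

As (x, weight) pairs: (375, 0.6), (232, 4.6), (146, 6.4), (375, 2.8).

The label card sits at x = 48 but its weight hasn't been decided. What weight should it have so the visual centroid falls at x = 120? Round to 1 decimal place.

w ≈ 21.5

Known weights sum to 0.6 + 4.6 + 6.4 + 2.8 = 14.4; their moment is 0.6·375 + 4.6·232 + 6.4·146 + 2.8·375 = 3276.6.
For the centroid to hit 120: (3276.6 + w·48) / (14.4 + w) = 120.
Solving: w = (120·14.4 − 3276.6) / (48 − 120) = -1548.6 / -72 ≈ 21.51.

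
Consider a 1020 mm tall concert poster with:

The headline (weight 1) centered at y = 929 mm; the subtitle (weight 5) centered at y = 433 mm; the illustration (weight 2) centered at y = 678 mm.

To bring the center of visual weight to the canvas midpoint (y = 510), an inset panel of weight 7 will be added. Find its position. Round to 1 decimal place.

y ≈ 457.1

With the inset panel, Σw becomes 1 + 5 + 2 + 7 = 15.
Along y: (4450 + 7·y) / 15 = 510 (existing moment 1·929 + 5·433 + 2·678 = 4450) ⇒ y = (7650 − 4450) / 7 ≈ 457.14.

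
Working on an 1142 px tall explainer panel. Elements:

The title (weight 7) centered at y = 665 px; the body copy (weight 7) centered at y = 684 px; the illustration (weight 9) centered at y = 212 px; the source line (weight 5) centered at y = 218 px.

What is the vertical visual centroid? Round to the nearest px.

y ≈ 444

Weights sum to 7 + 7 + 9 + 5 = 28.
Σw·y = 7·665 + 7·684 + 9·212 + 5·218 = 12441, so ȳ = 12441/28 ≈ 444.32.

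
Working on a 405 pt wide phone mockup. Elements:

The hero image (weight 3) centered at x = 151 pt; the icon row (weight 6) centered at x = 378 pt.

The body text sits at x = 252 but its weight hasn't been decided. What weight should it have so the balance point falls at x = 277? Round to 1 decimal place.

w ≈ 9.1

Existing Σw = 9 (3 + 6); existing moment 3·151 + 6·378 = 2721.
For the centroid to hit 277: (2721 + w·252) / (9 + w) = 277.
Solving: w = (277·9 − 2721) / (252 − 277) = -228 / -25 ≈ 9.12.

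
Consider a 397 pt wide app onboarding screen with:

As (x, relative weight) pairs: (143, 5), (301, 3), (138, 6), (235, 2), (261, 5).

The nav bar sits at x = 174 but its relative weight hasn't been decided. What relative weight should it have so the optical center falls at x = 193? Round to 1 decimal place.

w ≈ 8.8

Existing Σw = 21 (5 + 3 + 6 + 2 + 5); existing moment 5·143 + 3·301 + 6·138 + 2·235 + 5·261 = 4221.
Balance at x = 193 requires (4221 + w·174) / (21 + w) = 193.
Rearranging, w·(174 − 193) = 193·21 − 4221 = -168, so w ≈ -168/-19 = 8.84.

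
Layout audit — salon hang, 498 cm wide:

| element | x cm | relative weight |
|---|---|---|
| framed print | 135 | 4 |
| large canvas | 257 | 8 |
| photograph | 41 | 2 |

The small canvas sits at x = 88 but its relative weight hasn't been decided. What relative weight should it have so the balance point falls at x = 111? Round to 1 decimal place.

w ≈ 48.9

Fixed elements: Σw = 4 + 8 + 2 = 14, Σw·x = 4·135 + 8·257 + 2·41 = 2678.
Balance at x = 111 requires (2678 + w·88) / (14 + w) = 111.
Rearranging, w·(88 − 111) = 111·14 − 2678 = -1124, so w ≈ -1124/-23 = 48.87.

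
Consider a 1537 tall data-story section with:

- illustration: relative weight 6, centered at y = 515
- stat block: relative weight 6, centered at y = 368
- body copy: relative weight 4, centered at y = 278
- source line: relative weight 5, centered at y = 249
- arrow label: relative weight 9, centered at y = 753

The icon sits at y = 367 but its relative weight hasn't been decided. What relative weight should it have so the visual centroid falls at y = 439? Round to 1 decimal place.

Known weights sum to 6 + 6 + 4 + 5 + 9 = 30; their moment is 6·515 + 6·368 + 4·278 + 5·249 + 9·753 = 14432.
For the centroid to hit 439: (14432 + w·367) / (30 + w) = 439.
So w = (439·30 − 14432)/(367 − 439) = -1262/-72 ≈ 17.53.

w ≈ 17.5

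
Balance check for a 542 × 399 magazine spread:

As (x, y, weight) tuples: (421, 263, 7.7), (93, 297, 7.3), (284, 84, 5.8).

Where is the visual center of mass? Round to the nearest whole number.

(268, 225)

Σw = 7.7 + 7.3 + 5.8 = 20.8.
x: (7.7·421 + 7.3·93 + 5.8·284) / 20.8 = 5567.8 / 20.8 ≈ 267.68
y: (7.7·263 + 7.3·297 + 5.8·84) / 20.8 = 4680.4 / 20.8 ≈ 225.02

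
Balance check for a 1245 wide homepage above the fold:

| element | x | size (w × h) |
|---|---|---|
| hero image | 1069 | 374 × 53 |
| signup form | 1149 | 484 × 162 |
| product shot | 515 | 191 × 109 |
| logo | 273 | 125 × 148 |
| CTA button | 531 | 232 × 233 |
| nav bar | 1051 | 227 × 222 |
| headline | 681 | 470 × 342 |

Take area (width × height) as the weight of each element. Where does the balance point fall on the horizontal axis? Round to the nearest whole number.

x ≈ 790

Areas → weights: hero image 374·53 = 19822, signup form 484·162 = 78408, product shot 191·109 = 20819, logo 125·148 = 18500, CTA button 232·233 = 54056, nav bar 227·222 = 50394, headline 470·342 = 160740; Σw = 402739.
x: (19822·1069 + 78408·1149 + 20819·515 + 18500·273 + 54056·531 + 50394·1051 + 160740·681) / 402739 = 318184565 / 402739 ≈ 790.05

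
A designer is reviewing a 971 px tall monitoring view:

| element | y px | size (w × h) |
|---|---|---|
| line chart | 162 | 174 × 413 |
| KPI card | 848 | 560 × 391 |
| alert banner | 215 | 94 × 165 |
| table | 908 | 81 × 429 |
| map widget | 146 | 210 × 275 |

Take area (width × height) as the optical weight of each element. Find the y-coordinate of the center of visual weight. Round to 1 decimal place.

Areas → weights: line chart 174·413 = 71862, KPI card 560·391 = 218960, alert banner 94·165 = 15510, table 81·429 = 34749, map widget 210·275 = 57750; Σw = 398831.
y-moment: 71862·162 + 218960·848 + 15510·215 + 34749·908 + 57750·146 = 240637966; centroid 240637966/398831 ≈ 603.36.

y ≈ 603.4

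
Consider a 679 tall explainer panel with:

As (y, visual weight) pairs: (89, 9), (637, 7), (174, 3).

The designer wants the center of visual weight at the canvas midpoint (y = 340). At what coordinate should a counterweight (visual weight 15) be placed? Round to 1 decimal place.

y ≈ 385.2

After adding the counterweight, total weight = 9 + 7 + 3 + 15 = 34.
Along y: (5782 + 15·y) / 34 = 340 (existing moment 9·89 + 7·637 + 3·174 = 5782) ⇒ y = (11560 − 5782) / 15 ≈ 385.20.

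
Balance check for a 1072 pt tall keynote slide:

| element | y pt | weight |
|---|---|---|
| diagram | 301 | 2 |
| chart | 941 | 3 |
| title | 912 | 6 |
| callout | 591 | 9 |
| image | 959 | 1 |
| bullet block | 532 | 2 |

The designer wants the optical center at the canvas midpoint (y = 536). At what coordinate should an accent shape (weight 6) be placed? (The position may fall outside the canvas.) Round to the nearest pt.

With the accent shape, Σw becomes 2 + 3 + 6 + 9 + 1 + 2 + 6 = 29.
y: target moment 29×536 = 15544; current 2·301 + 3·941 + 6·912 + 9·591 + 1·959 + 2·532 = 16239; the accent shape supplies -695, so y = -695/6 ≈ -115.83.

y ≈ -116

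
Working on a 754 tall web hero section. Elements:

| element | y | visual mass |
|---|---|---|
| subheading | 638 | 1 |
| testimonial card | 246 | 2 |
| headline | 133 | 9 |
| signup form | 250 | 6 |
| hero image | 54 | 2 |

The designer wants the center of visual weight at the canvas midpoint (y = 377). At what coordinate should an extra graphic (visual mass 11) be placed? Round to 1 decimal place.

y ≈ 704.7

After adding the extra graphic, total weight = 1 + 2 + 9 + 6 + 2 + 11 = 31.
y: target moment 31×377 = 11687; current 1·638 + 2·246 + 9·133 + 6·250 + 2·54 = 3935; the extra graphic supplies 7752, so y = 7752/11 ≈ 704.73.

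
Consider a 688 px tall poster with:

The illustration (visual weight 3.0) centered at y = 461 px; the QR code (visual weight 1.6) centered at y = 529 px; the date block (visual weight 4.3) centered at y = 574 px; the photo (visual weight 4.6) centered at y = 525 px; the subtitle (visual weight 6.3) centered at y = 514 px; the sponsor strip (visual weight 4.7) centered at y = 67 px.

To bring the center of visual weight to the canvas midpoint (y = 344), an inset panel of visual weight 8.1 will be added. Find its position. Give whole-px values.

y ≈ 68

New total weight: (3.0 + 1.6 + 4.3 + 4.6 + 6.3 + 4.7) + 8.1 = 32.6.
Along y: (10665.7 + 8.1·y) / 32.6 = 344 (existing moment 3.0·461 + 1.6·529 + 4.3·574 + 4.6·525 + 6.3·514 + 4.7·67 = 10665.7) ⇒ y = (11214.4 − 10665.7) / 8.1 ≈ 67.74.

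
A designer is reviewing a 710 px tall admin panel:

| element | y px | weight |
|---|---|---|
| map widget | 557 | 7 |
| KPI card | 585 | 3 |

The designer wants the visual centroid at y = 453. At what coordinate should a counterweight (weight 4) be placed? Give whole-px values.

y ≈ 172

After adding the counterweight, total weight = 7 + 3 + 4 = 14.
Along y: (5654 + 4·y) / 14 = 453 (existing moment 7·557 + 3·585 = 5654) ⇒ y = (6342 − 5654) / 4 ≈ 172.00.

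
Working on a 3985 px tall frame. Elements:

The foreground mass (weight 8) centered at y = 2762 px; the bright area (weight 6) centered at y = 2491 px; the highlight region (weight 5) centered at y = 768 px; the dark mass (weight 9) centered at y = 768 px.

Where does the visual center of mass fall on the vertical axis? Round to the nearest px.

Σw = 8 + 6 + 5 + 9 = 28.
y-moment: 8·2762 + 6·2491 + 5·768 + 9·768 = 47794; centroid 47794/28 ≈ 1706.93.

y ≈ 1707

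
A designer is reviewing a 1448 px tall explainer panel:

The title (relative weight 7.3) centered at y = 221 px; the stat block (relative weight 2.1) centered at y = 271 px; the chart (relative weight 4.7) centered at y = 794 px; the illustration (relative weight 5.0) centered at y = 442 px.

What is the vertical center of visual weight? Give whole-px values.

y ≈ 425

Total weight = 7.3 + 2.1 + 4.7 + 5.0 = 19.1.
Σw·y = 7.3·221 + 2.1·271 + 4.7·794 + 5.0·442 = 8124.2, so ȳ = 8124.2/19.1 ≈ 425.35.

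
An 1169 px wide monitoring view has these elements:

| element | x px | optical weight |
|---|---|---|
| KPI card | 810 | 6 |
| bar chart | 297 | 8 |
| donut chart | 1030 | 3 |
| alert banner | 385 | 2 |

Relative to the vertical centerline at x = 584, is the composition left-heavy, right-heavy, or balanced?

Σw = 6 + 8 + 3 + 2 = 19.
x-moment: 6·810 + 8·297 + 3·1030 + 2·385 = 11096; centroid 11096/19 ≈ 584.00.
The centroid 584.00 matches the midline at 584, so the layout is balanced.

balanced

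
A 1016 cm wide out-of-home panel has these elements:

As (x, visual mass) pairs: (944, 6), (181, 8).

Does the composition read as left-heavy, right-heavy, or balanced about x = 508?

Total weight = 6 + 8 = 14.
x-moment: 6·944 + 8·181 = 7112; centroid 7112/14 ≈ 508.00.
The centroid 508.00 matches the midline at 508, so the layout is balanced.

balanced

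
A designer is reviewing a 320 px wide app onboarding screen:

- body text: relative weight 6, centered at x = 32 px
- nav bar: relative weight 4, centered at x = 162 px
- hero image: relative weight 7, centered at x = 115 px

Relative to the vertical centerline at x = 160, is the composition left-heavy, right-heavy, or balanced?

left-heavy

Total weight = 6 + 4 + 7 = 17.
x-moment: 6·32 + 4·162 + 7·115 = 1645; centroid 1645/17 ≈ 96.76.
96.8 vs midline 160 → left-heavy.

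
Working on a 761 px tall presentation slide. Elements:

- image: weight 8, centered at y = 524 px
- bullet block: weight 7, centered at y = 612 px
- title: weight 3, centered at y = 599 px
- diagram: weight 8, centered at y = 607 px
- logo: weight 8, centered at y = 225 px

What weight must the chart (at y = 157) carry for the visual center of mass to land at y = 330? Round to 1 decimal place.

Existing Σw = 34 (8 + 7 + 3 + 8 + 8); existing moment 8·524 + 7·612 + 3·599 + 8·607 + 8·225 = 16929.
Balance at y = 330 requires (16929 + w·157) / (34 + w) = 330.
So w = (330·34 − 16929)/(157 − 330) = -5709/-173 ≈ 33.00.

w ≈ 33.0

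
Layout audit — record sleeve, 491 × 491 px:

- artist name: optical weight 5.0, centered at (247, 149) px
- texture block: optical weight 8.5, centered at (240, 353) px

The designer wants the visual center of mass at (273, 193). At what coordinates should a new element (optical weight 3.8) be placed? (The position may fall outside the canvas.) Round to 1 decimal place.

With the new element, Σw becomes 5.0 + 8.5 + 3.8 = 17.3.
Along x: (3275.0 + 3.8·x) / 17.3 = 273 (existing moment 5.0·247 + 8.5·240 = 3275.0) ⇒ x = (4722.9 − 3275.0) / 3.8 ≈ 381.03.
Along y: (3745.5 + 3.8·y) / 17.3 = 193 (existing moment 5.0·149 + 8.5·353 = 3745.5) ⇒ y = (3338.9 − 3745.5) / 3.8 ≈ -107.00.

(381.0, -107.0)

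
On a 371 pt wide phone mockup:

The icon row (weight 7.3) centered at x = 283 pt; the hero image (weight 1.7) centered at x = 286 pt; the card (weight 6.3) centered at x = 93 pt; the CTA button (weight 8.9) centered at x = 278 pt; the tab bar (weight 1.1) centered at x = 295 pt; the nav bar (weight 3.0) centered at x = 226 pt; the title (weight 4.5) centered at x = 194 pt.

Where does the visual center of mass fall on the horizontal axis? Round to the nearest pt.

Σw = 7.3 + 1.7 + 6.3 + 8.9 + 1.1 + 3.0 + 4.5 = 32.8.
x-moment: 7.3·283 + 1.7·286 + 6.3·93 + 8.9·278 + 1.1·295 + 3.0·226 + 4.5·194 = 7487.7; centroid 7487.7/32.8 ≈ 228.28.

x ≈ 228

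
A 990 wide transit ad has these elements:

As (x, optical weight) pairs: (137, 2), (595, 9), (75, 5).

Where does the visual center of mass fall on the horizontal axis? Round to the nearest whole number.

Total weight = 2 + 9 + 5 = 16.
x: (2·137 + 9·595 + 5·75) / 16 = 6004 / 16 ≈ 375.25

x ≈ 375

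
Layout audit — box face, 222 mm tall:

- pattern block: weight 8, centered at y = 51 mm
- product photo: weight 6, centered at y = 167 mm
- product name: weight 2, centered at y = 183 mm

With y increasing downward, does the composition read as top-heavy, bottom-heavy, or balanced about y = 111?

Total weight = 8 + 6 + 2 = 16.
y-moment: 8·51 + 6·167 + 2·183 = 1776; centroid 1776/16 ≈ 111.00.
The centroid 111.00 matches the midline at 111, so the layout is balanced.

balanced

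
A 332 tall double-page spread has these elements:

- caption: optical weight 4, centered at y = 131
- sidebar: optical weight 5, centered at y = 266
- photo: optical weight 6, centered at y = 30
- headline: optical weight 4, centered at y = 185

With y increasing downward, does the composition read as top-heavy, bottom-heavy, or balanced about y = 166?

Σw = 4 + 5 + 6 + 4 = 19.
y-moment: 4·131 + 5·266 + 6·30 + 4·185 = 2774; centroid 2774/19 ≈ 146.00.
Since 146.0 is above (smaller y than) 166, the composition reads top-heavy.

top-heavy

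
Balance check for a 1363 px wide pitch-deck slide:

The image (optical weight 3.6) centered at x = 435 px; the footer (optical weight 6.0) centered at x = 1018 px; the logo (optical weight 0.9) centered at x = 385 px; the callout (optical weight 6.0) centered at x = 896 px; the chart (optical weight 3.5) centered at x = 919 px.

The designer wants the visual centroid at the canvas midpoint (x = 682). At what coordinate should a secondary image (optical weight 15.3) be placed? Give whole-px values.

x ≈ 488

With the secondary image, Σw becomes 3.6 + 6.0 + 0.9 + 6.0 + 3.5 + 15.3 = 35.3.
x: need Σw·x = 35.3·682 = 24074.6. Existing = 3.6·435 + 6.0·1018 + 0.9·385 + 6.0·896 + 3.5·919 = 16613.0. Remainder 7461.6 / 15.3 ≈ 487.69.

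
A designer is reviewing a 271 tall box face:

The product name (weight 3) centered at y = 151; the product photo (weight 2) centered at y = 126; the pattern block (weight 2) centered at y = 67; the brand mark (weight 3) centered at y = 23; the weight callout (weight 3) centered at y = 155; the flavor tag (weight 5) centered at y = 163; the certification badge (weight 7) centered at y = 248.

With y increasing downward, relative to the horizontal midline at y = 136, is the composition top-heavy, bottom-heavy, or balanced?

bottom-heavy

Weights sum to 3 + 2 + 2 + 3 + 3 + 5 + 7 = 25.
Σw·y = 3·151 + 2·126 + 2·67 + 3·23 + 3·155 + 5·163 + 7·248 = 3924, so ȳ = 3924/25 ≈ 156.96.
157.0 lies below (larger y than) the midline 136, so the layout is bottom-heavy.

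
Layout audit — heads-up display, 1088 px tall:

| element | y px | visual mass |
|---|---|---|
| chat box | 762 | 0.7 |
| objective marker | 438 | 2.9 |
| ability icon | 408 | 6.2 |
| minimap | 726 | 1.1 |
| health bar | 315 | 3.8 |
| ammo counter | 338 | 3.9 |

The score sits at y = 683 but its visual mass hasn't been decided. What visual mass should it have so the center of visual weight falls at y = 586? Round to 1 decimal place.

Existing Σw = 18.6 (0.7 + 2.9 + 6.2 + 1.1 + 3.8 + 3.9); existing moment 0.7·762 + 2.9·438 + 6.2·408 + 1.1·726 + 3.8·315 + 3.9·338 = 7647.0.
For the centroid to hit 586: (7647.0 + w·683) / (18.6 + w) = 586.
Solving: w = (586·18.6 − 7647.0) / (683 − 586) = 3252.6 / 97 ≈ 33.53.

w ≈ 33.5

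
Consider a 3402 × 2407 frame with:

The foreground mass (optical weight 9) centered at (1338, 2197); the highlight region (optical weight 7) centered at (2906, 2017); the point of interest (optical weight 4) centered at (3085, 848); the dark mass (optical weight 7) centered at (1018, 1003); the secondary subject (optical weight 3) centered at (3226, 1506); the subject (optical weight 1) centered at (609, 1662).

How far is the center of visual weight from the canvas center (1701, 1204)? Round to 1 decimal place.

≈ 521.8

Total weight = 9 + 7 + 4 + 7 + 3 + 1 = 31.
Σw·x = 9·1338 + 7·2906 + 4·3085 + 7·1018 + 3·3226 + 1·609 = 62137, so x̄ = 62137/31 ≈ 2004.42.
Σw·y = 9·2197 + 7·2017 + 4·848 + 7·1003 + 3·1506 + 1·1662 = 50485, so ȳ = 50485/31 ≈ 1628.55.
From (1701, 1204): dx = 303.42, dy = 424.55, so the distance is √(dx²+dy²) ≈ 521.83.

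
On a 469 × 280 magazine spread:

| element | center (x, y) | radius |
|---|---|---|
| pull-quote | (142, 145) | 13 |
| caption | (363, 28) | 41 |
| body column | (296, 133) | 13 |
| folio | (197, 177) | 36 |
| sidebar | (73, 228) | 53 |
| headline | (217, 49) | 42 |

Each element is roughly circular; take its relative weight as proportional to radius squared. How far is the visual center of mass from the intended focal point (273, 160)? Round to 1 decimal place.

r² weights: pull-quote 13² = 169, caption 41² = 1681, body column 13² = 169, folio 36² = 1296, sidebar 53² = 2809, headline 42² = 1764. Total = 7888.
Σw·x = 169·142 + 1681·363 + 169·296 + 1296·197 + 2809·73 + 1764·217 = 1527382, so x̄ = 1527382/7888 ≈ 193.63.
Σw·y = 169·145 + 1681·28 + 169·133 + 1296·177 + 2809·228 + 1764·49 = 1050330, so ȳ = 1050330/7888 ≈ 133.16.
Relative to (273, 160): Δ = (-79.37, -26.84); |Δ| = √(-79.37² + -26.84²) ≈ 83.78.

≈ 83.8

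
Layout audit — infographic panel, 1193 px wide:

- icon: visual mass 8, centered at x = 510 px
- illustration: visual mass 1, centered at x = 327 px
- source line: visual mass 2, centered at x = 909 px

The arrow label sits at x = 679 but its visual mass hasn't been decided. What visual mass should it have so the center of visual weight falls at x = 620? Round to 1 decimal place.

w ≈ 10.1

Fixed elements: Σw = 8 + 1 + 2 = 11, Σw·x = 8·510 + 1·327 + 2·909 = 6225.
Set Σw·x/Σw = 620: (6225 + 679w) = 620·(11 + w).
Solving: w = (620·11 − 6225) / (679 − 620) = 595 / 59 ≈ 10.08.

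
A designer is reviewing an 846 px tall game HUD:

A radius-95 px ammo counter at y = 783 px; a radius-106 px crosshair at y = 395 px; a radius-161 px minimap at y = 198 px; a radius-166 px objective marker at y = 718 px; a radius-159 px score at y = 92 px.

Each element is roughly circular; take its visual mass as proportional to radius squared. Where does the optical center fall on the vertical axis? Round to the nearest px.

y ≈ 391

r² weights: ammo counter 95² = 9025, crosshair 106² = 11236, minimap 161² = 25921, objective marker 166² = 27556, score 159² = 25281. Total = 99019.
y-moment: 9025·783 + 11236·395 + 25921·198 + 27556·718 + 25281·92 = 38748213; centroid 38748213/99019 ≈ 391.32.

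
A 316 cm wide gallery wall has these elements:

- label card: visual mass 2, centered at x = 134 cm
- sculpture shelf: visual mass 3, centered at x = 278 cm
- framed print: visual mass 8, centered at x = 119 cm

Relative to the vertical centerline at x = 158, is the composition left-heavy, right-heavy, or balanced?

balanced

Weights sum to 2 + 3 + 8 = 13.
x-moment: 2·134 + 3·278 + 8·119 = 2054; centroid 2054/13 ≈ 158.00.
158.00 = 158 exactly: balanced.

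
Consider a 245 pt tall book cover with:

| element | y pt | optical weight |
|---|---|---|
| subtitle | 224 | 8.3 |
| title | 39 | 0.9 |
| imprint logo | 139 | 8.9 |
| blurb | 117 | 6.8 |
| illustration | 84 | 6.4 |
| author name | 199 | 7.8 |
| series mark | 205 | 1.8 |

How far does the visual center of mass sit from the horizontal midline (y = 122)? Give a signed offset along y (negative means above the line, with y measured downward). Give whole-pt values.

Σw = 8.3 + 0.9 + 8.9 + 6.8 + 6.4 + 7.8 + 1.8 = 40.9.
y: moment 6385.8 / weight 40.9 ≈ 156.13
Against y = 122, that's 156.13 − 122 = 34.13.

≈ 34 pt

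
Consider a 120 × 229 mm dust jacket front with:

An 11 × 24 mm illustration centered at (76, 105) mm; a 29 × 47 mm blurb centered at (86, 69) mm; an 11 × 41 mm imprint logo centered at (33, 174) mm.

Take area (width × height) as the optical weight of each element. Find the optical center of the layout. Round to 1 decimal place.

Taking area as weight: illustration 11·24 = 264, blurb 29·47 = 1363, imprint logo 11·41 = 451. Sum 2078.
x: (264·76 + 1363·86 + 451·33) / 2078 = 152165 / 2078 ≈ 73.23
y: (264·105 + 1363·69 + 451·174) / 2078 = 200241 / 2078 ≈ 96.36

(73.2, 96.4)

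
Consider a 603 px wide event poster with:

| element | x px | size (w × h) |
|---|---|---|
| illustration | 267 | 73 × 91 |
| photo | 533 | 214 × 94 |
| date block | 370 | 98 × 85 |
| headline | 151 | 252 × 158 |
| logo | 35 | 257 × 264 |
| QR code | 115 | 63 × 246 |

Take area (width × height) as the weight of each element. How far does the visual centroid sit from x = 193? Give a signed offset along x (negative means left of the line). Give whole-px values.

≈ -30 px

Areas → weights: illustration 73·91 = 6643, photo 214·94 = 20116, date block 98·85 = 8330, headline 252·158 = 39816, logo 257·264 = 67848, QR code 63·246 = 15498; Σw = 158251.
x: (6643·267 + 20116·533 + 8330·370 + 39816·151 + 67848·35 + 15498·115) / 158251 = 25746775 / 158251 ≈ 162.70
Difference: 162.70 − 193 ≈ -30.30.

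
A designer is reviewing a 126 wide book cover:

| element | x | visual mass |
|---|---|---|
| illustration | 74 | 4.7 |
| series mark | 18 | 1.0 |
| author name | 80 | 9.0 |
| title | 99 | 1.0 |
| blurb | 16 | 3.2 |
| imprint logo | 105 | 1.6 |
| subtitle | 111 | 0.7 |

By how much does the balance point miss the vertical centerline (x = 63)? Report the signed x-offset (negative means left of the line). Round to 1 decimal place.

Σw = 4.7 + 1.0 + 9.0 + 1.0 + 3.2 + 1.6 + 0.7 = 21.2.
Σw·x = 1481.7; x̄ = 1481.7/21.2 ≈ 69.89.
Difference: 69.89 − 63 ≈ 6.89.

≈ 6.9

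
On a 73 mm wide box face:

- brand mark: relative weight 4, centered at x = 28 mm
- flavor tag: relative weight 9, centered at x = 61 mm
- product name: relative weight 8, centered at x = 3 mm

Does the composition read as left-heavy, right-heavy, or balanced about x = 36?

Weights sum to 4 + 9 + 8 = 21.
Σw·x = 4·28 + 9·61 + 8·3 = 685, so x̄ = 685/21 ≈ 32.62.
Since 32.6 is left of 36, the composition reads left-heavy.

left-heavy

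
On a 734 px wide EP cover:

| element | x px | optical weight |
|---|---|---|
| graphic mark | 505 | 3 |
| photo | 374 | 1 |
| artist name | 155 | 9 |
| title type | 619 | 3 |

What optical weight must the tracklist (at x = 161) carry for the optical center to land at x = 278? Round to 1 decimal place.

Fixed elements: Σw = 3 + 1 + 9 + 3 = 16, Σw·x = 3·505 + 1·374 + 9·155 + 3·619 = 5141.
For the centroid to hit 278: (5141 + w·161) / (16 + w) = 278.
So w = (278·16 − 5141)/(161 − 278) = -693/-117 ≈ 5.92.

w ≈ 5.9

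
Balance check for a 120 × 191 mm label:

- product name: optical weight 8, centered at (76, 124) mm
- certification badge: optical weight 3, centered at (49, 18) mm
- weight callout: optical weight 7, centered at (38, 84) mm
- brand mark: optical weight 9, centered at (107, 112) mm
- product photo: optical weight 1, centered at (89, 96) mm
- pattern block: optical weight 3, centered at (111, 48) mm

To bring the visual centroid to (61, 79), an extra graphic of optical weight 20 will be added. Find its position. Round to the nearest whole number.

(35, 57)

With the extra graphic, Σw becomes 8 + 3 + 7 + 9 + 1 + 3 + 20 = 51.
x: need Σw·x = 51·61 = 3111. Existing = 8·76 + 3·49 + 7·38 + 9·107 + 1·89 + 3·111 = 2406. Remainder 705 / 20 ≈ 35.25.
y: need Σw·y = 51·79 = 4029. Existing = 8·124 + 3·18 + 7·84 + 9·112 + 1·96 + 3·48 = 2882. Remainder 1147 / 20 ≈ 57.35.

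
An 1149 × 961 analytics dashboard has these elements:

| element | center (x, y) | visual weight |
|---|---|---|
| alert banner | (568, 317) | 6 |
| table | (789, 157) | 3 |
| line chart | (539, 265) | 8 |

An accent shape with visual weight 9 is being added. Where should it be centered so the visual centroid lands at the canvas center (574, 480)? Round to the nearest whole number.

(537, 887)

New total weight: (6 + 3 + 8) + 9 = 26.
Along x: (10087 + 9·x) / 26 = 574 (existing moment 6·568 + 3·789 + 8·539 = 10087) ⇒ x = (14924 − 10087) / 9 ≈ 537.44.
Along y: (4493 + 9·y) / 26 = 480 (existing moment 6·317 + 3·157 + 8·265 = 4493) ⇒ y = (12480 − 4493) / 9 ≈ 887.44.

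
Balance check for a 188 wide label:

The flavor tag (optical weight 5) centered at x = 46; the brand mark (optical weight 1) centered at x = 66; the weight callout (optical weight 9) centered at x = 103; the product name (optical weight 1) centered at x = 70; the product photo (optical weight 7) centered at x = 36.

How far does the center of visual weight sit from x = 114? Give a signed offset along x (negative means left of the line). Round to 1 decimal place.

≈ -46.8

Total weight = 5 + 1 + 9 + 1 + 7 = 23.
x: (5·46 + 1·66 + 9·103 + 1·70 + 7·36) / 23 = 1545 / 23 ≈ 67.17
Offset from x = 114: 67.17 − 114 ≈ -46.83.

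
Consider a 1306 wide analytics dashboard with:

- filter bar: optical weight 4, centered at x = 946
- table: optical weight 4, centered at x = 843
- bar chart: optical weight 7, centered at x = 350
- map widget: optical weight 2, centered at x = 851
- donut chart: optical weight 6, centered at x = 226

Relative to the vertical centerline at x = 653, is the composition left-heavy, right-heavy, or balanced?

Weights sum to 4 + 4 + 7 + 2 + 6 = 23.
Σw·x = 4·946 + 4·843 + 7·350 + 2·851 + 6·226 = 12664, so x̄ = 12664/23 ≈ 550.61.
550.6 lies left of the midline 653, so the layout is left-heavy.

left-heavy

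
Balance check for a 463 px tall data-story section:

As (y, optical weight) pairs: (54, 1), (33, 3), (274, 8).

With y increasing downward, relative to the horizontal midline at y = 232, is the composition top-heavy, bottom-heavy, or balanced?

Σw = 1 + 3 + 8 = 12.
y-moment: 1·54 + 3·33 + 8·274 = 2345; centroid 2345/12 ≈ 195.42.
195.4 vs midline 232 → top-heavy.

top-heavy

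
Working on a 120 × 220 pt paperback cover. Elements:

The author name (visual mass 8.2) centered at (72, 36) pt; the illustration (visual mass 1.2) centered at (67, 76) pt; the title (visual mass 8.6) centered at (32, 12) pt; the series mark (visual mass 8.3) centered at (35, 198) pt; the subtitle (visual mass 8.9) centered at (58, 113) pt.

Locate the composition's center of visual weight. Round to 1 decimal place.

(49.8, 89.2)

Weights sum to 8.2 + 1.2 + 8.6 + 8.3 + 8.9 = 35.2.
x: (8.2·72 + 1.2·67 + 8.6·32 + 8.3·35 + 8.9·58) / 35.2 = 1752.7 / 35.2 ≈ 49.79
y: (8.2·36 + 1.2·76 + 8.6·12 + 8.3·198 + 8.9·113) / 35.2 = 3138.7 / 35.2 ≈ 89.17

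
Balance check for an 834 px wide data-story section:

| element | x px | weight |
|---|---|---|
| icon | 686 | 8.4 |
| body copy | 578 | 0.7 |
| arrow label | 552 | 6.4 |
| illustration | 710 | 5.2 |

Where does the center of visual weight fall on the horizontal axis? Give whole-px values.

Σw = 8.4 + 0.7 + 6.4 + 5.2 = 20.7.
Σw·x = 8.4·686 + 0.7·578 + 6.4·552 + 5.2·710 = 13391.8, so x̄ = 13391.8/20.7 ≈ 646.95.

x ≈ 647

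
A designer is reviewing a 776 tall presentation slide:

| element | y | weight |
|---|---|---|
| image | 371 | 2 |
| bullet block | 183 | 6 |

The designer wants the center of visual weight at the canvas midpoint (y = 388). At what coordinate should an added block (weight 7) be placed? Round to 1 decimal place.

After adding the added block, total weight = 2 + 6 + 7 = 15.
Along y: (1840 + 7·y) / 15 = 388 (existing moment 2·371 + 6·183 = 1840) ⇒ y = (5820 − 1840) / 7 ≈ 568.57.

y ≈ 568.6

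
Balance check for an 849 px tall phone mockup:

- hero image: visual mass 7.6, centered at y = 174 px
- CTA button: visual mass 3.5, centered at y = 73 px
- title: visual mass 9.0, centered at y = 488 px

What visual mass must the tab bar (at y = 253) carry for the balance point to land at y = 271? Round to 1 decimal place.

Existing Σw = 20.1 (7.6 + 3.5 + 9.0); existing moment 7.6·174 + 3.5·73 + 9.0·488 = 5969.9.
Balance at y = 271 requires (5969.9 + w·253) / (20.1 + w) = 271.
Solving: w = (271·20.1 − 5969.9) / (253 − 271) = -522.8 / -18 ≈ 29.04.

w ≈ 29.0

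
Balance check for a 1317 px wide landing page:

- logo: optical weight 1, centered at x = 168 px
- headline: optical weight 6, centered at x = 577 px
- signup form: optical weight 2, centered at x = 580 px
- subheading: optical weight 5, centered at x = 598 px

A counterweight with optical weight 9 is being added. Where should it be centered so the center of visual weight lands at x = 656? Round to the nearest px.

x ≈ 812

New total weight: (1 + 6 + 2 + 5) + 9 = 23.
x: need Σw·x = 23·656 = 15088. Existing = 1·168 + 6·577 + 2·580 + 5·598 = 7780. Remainder 7308 / 9 ≈ 812.00.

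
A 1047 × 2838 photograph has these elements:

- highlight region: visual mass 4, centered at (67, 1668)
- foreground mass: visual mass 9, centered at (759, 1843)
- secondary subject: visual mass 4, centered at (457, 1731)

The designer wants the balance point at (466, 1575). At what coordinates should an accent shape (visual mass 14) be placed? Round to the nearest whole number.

(394, 1332)

After adding the accent shape, total weight = 4 + 9 + 4 + 14 = 31.
Along x: (8927 + 14·x) / 31 = 466 (existing moment 4·67 + 9·759 + 4·457 = 8927) ⇒ x = (14446 − 8927) / 14 ≈ 394.21.
Along y: (30183 + 14·y) / 31 = 1575 (existing moment 4·1668 + 9·1843 + 4·1731 = 30183) ⇒ y = (48825 − 30183) / 14 ≈ 1331.57.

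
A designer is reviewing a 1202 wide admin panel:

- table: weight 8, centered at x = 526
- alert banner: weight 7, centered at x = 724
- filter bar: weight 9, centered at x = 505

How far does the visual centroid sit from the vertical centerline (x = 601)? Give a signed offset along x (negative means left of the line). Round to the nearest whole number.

Σw = 8 + 7 + 9 = 24.
x: (8·526 + 7·724 + 9·505) / 24 = 13821 / 24 ≈ 575.88
Difference: 575.88 − 601 ≈ -25.12.

≈ -25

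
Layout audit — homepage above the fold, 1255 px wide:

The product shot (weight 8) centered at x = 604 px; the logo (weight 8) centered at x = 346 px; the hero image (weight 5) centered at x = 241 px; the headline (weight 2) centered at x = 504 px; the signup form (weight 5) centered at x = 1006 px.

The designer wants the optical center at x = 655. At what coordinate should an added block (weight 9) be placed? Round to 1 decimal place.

x ≈ 1043.6

With the added block, Σw becomes 8 + 8 + 5 + 2 + 5 + 9 = 37.
Along x: (14843 + 9·x) / 37 = 655 (existing moment 8·604 + 8·346 + 5·241 + 2·504 + 5·1006 = 14843) ⇒ x = (24235 − 14843) / 9 ≈ 1043.56.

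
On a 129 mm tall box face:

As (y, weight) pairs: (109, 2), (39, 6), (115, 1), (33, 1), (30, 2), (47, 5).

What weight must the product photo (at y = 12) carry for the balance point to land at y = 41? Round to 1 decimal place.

w ≈ 6.8

Known weights sum to 2 + 6 + 1 + 1 + 2 + 5 = 17; their moment is 2·109 + 6·39 + 1·115 + 1·33 + 2·30 + 5·47 = 895.
For the centroid to hit 41: (895 + w·12) / (17 + w) = 41.
Rearranging, w·(12 − 41) = 41·17 − 895 = -198, so w ≈ -198/-29 = 6.83.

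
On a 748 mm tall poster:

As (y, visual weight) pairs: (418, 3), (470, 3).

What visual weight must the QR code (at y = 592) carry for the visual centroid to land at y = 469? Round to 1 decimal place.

w ≈ 1.2

Existing Σw = 6 (3 + 3); existing moment 3·418 + 3·470 = 2664.
Balance at y = 469 requires (2664 + w·592) / (6 + w) = 469.
Solving: w = (469·6 − 2664) / (592 − 469) = 150 / 123 ≈ 1.22.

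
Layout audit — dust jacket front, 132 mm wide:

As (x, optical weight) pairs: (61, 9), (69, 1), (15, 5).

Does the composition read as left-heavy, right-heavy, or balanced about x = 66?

left-heavy

Σw = 9 + 1 + 5 = 15.
x-moment: 9·61 + 1·69 + 5·15 = 693; centroid 693/15 ≈ 46.20.
46.2 lies left of the midline 66, so the layout is left-heavy.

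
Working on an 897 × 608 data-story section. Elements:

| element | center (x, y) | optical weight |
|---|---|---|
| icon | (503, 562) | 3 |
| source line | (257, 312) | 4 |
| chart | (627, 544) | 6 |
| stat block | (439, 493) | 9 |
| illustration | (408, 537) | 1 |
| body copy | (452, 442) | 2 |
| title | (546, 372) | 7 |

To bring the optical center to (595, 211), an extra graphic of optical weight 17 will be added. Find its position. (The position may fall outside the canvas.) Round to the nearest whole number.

(810, -254)

With the extra graphic, Σw becomes 3 + 4 + 6 + 9 + 1 + 2 + 7 + 17 = 49.
Along x: (15384 + 17·x) / 49 = 595 (existing moment 3·503 + 4·257 + 6·627 + 9·439 + 1·408 + 2·452 + 7·546 = 15384) ⇒ x = (29155 − 15384) / 17 ≈ 810.06.
Along y: (14660 + 17·y) / 49 = 211 (existing moment 3·562 + 4·312 + 6·544 + 9·493 + 1·537 + 2·442 + 7·372 = 14660) ⇒ y = (10339 − 14660) / 17 ≈ -254.18.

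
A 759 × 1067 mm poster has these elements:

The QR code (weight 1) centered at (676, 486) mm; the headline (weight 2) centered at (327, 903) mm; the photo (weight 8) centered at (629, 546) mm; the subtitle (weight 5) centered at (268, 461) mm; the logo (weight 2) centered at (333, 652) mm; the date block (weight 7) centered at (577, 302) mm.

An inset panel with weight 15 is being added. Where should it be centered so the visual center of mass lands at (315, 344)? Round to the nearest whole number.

(13, 92)

With the inset panel, Σw becomes 1 + 2 + 8 + 5 + 2 + 7 + 15 = 40.
x: need Σw·x = 40·315 = 12600. Existing = 1·676 + 2·327 + 8·629 + 5·268 + 2·333 + 7·577 = 12407. Remainder 193 / 15 ≈ 12.87.
y: need Σw·y = 40·344 = 13760. Existing = 1·486 + 2·903 + 8·546 + 5·461 + 2·652 + 7·302 = 12383. Remainder 1377 / 15 ≈ 91.80.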